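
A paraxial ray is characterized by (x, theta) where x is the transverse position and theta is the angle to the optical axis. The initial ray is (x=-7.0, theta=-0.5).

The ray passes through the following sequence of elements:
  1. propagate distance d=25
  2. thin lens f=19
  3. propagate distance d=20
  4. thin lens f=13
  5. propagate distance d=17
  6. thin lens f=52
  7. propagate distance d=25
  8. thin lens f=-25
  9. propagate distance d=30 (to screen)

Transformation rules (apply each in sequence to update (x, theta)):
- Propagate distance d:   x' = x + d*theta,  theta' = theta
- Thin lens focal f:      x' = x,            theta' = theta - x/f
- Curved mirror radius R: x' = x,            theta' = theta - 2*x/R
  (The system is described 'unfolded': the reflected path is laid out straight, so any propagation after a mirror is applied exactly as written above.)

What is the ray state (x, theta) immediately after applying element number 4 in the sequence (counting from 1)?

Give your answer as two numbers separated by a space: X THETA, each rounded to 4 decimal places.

Answer: -8.9737 1.2166

Derivation:
Initial: x=-7.0000 theta=-0.5000
After 1 (propagate distance d=25): x=-19.5000 theta=-0.5000
After 2 (thin lens f=19): x=-19.5000 theta=10/19 (≈0.5263)
After 3 (propagate distance d=20): x=-341/38 (≈-8.9737) theta=10/19 (≈0.5263)
After 4 (thin lens f=13): x=-341/38 (≈-8.9737) theta=601/494 (≈1.2166)
Rounded to 4 decimal places: x = -8.9737, theta = 1.2166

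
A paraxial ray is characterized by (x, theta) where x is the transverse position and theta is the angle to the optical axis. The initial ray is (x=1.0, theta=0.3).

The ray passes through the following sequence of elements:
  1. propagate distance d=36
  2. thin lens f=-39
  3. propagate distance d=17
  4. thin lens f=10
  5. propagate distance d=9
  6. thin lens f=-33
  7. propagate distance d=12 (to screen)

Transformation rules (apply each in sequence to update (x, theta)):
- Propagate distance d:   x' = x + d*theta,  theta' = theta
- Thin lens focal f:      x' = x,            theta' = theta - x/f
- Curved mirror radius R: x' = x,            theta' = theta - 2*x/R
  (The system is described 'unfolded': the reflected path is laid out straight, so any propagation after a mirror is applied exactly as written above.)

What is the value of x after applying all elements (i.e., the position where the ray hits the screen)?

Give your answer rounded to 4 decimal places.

Initial: x=1.0000 theta=0.3000
After 1 (propagate distance d=36): x=11.8000 theta=0.3000
After 2 (thin lens f=-39): x=11.8000 theta=47/78 (≈0.6026)
After 3 (propagate distance d=17): x=8597/390 (≈22.0436) theta=47/78 (≈0.6026)
After 4 (thin lens f=10): x=8597/390 (≈22.0436) theta=-6247/3900 (≈-1.6018)
After 5 (propagate distance d=9): x=29747/3900 (≈7.6274) theta=-6247/3900 (≈-1.6018)
After 6 (thin lens f=-33): x=29747/3900 (≈7.6274) theta=-44101/32175 (≈-1.3707)
After 7 (propagate distance d=12 (to screen)): x=-126133/14300 (≈-8.8205) theta=-44101/32175 (≈-1.3707)
Rounded to 4 decimal places: x = -8.8205

Answer: -8.8205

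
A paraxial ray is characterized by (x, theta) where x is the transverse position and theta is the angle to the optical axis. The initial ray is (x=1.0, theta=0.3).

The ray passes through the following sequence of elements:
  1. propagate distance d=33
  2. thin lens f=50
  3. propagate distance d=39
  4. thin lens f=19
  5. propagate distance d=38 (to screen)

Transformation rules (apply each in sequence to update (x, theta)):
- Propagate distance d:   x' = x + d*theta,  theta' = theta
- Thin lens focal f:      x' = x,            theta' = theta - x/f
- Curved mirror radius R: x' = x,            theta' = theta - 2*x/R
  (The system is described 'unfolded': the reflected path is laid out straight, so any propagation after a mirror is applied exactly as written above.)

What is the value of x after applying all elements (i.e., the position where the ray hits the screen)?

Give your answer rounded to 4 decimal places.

Answer: -10.9820

Derivation:
Initial: x=1.0000 theta=0.3000
After 1 (propagate distance d=33): x=10.9000 theta=0.3000
After 2 (thin lens f=50): x=10.9000 theta=0.0820
After 3 (propagate distance d=39): x=14.0980 theta=0.0820
After 4 (thin lens f=19): x=14.0980 theta=-0.6600
After 5 (propagate distance d=38 (to screen)): x=-10.9820 theta=-0.6600
Rounded to 4 decimal places: x = -10.9820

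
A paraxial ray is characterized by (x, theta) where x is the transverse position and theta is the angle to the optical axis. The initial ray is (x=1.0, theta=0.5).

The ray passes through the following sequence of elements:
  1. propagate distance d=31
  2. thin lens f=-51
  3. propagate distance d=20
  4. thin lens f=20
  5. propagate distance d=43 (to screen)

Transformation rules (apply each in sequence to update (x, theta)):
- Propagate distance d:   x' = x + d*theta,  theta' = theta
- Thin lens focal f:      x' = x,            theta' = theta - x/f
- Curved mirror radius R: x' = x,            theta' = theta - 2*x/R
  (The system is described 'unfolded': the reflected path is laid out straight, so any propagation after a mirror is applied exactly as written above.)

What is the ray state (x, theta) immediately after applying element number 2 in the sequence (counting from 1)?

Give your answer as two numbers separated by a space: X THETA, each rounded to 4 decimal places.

Answer: 16.5000 0.8235

Derivation:
Initial: x=1.0000 theta=0.5000
After 1 (propagate distance d=31): x=16.5000 theta=0.5000
After 2 (thin lens f=-51): x=16.5000 theta=14/17 (≈0.8235)
Rounded to 4 decimal places: x = 16.5000, theta = 0.8235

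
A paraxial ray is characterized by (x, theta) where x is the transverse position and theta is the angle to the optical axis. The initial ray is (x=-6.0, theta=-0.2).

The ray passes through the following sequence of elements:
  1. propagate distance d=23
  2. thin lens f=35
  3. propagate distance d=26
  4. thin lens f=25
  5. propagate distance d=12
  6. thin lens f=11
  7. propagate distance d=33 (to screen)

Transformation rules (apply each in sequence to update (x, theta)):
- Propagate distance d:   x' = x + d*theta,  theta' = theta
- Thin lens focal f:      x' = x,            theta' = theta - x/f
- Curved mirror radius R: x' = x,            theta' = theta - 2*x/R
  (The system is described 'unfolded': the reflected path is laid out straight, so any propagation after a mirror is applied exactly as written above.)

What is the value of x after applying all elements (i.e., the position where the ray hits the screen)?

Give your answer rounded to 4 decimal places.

Answer: 19.6304

Derivation:
Initial: x=-6.0000 theta=-0.2000
After 1 (propagate distance d=23): x=-10.6000 theta=-0.2000
After 2 (thin lens f=35): x=-10.6000 theta=18/175 (≈0.1029)
After 3 (propagate distance d=26): x=-1387/175 (≈-7.9257) theta=18/175 (≈0.1029)
After 4 (thin lens f=25): x=-1387/175 (≈-7.9257) theta=1837/4375 (≈0.4199)
After 5 (propagate distance d=12): x=-12631/4375 (≈-2.8871) theta=1837/4375 (≈0.4199)
After 6 (thin lens f=11): x=-12631/4375 (≈-2.8871) theta=32838/48125 (≈0.6823)
After 7 (propagate distance d=33 (to screen)): x=19.6304 theta=32838/48125 (≈0.6823)
Rounded to 4 decimal places: x = 19.6304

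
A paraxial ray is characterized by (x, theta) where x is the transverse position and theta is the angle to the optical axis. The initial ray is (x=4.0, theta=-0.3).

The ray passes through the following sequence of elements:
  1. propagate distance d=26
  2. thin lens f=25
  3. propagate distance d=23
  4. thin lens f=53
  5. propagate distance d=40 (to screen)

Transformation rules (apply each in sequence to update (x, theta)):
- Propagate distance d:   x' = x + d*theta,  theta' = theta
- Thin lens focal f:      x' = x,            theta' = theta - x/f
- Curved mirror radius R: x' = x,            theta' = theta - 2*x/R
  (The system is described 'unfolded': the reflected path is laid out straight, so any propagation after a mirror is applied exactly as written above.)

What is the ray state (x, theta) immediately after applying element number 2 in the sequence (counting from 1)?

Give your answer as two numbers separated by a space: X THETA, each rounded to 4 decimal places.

Answer: -3.8000 -0.1480

Derivation:
Initial: x=4.0000 theta=-0.3000
After 1 (propagate distance d=26): x=-3.8000 theta=-0.3000
After 2 (thin lens f=25): x=-3.8000 theta=-0.1480
Rounded to 4 decimal places: x = -3.8000, theta = -0.1480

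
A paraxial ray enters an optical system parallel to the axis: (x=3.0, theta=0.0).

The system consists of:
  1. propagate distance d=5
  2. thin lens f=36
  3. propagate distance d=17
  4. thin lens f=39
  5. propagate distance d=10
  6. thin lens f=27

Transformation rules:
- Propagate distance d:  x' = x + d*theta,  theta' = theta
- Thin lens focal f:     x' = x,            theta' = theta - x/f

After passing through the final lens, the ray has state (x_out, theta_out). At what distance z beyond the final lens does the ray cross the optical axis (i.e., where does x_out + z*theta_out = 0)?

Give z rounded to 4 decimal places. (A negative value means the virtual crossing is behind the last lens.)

Answer: 2.5171

Derivation:
Initial: x=3.0000 theta=0.0000
After 1 (propagate distance d=5): x=3.0000 theta=0.0000
After 2 (thin lens f=36): x=3.0000 theta=-1/12 (≈-0.0833)
After 3 (propagate distance d=17): x=19/12 (≈1.5833) theta=-1/12 (≈-0.0833)
After 4 (thin lens f=39): x=19/12 (≈1.5833) theta=-29/234 (≈-0.1239)
After 5 (propagate distance d=10): x=161/468 (≈0.3440) theta=-29/234 (≈-0.1239)
After 6 (thin lens f=27): x=161/468 (≈0.3440) theta=-1727/12636 (≈-0.1367)
z_focus = -x_out/theta_out = -(161/468)/(-1727/12636) = 4347/1727 ≈ 2.5171
Rounded to 4 decimal places: z = 2.5171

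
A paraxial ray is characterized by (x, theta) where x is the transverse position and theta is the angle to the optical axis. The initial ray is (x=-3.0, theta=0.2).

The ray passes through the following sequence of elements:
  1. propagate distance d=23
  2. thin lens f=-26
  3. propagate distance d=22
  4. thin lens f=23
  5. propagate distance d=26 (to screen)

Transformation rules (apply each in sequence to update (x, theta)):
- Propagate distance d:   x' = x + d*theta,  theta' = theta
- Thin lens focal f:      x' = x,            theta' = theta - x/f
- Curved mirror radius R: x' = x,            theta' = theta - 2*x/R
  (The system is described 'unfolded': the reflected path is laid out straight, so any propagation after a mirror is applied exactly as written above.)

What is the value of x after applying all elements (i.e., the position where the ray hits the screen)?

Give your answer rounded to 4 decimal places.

Initial: x=-3.0000 theta=0.2000
After 1 (propagate distance d=23): x=1.6000 theta=0.2000
After 2 (thin lens f=-26): x=1.6000 theta=17/65 (≈0.2615)
After 3 (propagate distance d=22): x=478/65 (≈7.3538) theta=17/65 (≈0.2615)
After 4 (thin lens f=23): x=478/65 (≈7.3538) theta=-87/1495 (≈-0.0582)
After 5 (propagate distance d=26 (to screen)): x=8732/1495 (≈5.8408) theta=-87/1495 (≈-0.0582)
Rounded to 4 decimal places: x = 5.8408

Answer: 5.8408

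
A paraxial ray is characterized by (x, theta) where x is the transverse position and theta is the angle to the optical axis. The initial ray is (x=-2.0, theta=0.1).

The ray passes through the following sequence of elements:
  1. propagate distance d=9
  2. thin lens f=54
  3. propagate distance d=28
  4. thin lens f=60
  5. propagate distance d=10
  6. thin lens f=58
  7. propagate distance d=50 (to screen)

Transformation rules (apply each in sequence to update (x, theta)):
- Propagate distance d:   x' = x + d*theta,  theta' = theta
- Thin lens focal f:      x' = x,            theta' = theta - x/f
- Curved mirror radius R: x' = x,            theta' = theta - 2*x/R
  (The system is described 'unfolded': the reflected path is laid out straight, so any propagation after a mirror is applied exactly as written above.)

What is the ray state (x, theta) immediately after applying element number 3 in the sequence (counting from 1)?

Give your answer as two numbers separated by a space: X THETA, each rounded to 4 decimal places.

Initial: x=-2.0000 theta=0.1000
After 1 (propagate distance d=9): x=-1.1000 theta=0.1000
After 2 (thin lens f=54): x=-1.1000 theta=13/108 (≈0.1204)
After 3 (propagate distance d=28): x=613/270 (≈2.2704) theta=13/108 (≈0.1204)
Rounded to 4 decimal places: x = 2.2704, theta = 0.1204

Answer: 2.2704 0.1204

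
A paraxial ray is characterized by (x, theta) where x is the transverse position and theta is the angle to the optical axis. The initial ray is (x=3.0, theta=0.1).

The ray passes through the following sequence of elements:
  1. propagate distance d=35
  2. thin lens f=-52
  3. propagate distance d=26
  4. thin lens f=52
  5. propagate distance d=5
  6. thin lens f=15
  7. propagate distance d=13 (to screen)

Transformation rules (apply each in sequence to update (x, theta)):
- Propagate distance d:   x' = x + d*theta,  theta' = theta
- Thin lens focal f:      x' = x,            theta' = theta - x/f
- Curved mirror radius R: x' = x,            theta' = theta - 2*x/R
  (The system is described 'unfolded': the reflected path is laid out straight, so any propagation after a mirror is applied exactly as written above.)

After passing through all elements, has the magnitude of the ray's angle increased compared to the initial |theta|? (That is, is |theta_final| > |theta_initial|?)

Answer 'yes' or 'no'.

Answer: yes

Derivation:
Initial: x=3.0000 theta=0.1000
After 1 (propagate distance d=35): x=6.5000 theta=0.1000
After 2 (thin lens f=-52): x=6.5000 theta=0.2250
After 3 (propagate distance d=26): x=12.3500 theta=0.2250
After 4 (thin lens f=52): x=12.3500 theta=-0.0125
After 5 (propagate distance d=5): x=12.2875 theta=-0.0125
After 6 (thin lens f=15): x=12.2875 theta=-499/600 (≈-0.8317)
After 7 (propagate distance d=13 (to screen)): x=1771/1200 (≈1.4758) theta=-499/600 (≈-0.8317)
|theta_initial|=0.1000 |theta_final|=499/600 (≈0.8317) -> increased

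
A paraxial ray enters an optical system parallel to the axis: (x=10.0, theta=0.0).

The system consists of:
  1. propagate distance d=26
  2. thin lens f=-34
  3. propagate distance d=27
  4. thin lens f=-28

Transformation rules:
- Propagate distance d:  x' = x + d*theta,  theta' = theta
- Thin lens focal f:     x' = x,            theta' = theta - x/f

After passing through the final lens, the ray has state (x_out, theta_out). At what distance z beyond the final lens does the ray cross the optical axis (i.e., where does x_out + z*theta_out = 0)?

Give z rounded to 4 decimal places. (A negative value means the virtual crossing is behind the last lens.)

Answer: -19.1910

Derivation:
Initial: x=10.0000 theta=0.0000
After 1 (propagate distance d=26): x=10.0000 theta=0.0000
After 2 (thin lens f=-34): x=10.0000 theta=5/17 (≈0.2941)
After 3 (propagate distance d=27): x=305/17 (≈17.9412) theta=5/17 (≈0.2941)
After 4 (thin lens f=-28): x=305/17 (≈17.9412) theta=445/476 (≈0.9349)
z_focus = -x_out/theta_out = -(305/17)/(445/476) = -1708/89 ≈ -19.1910
Rounded to 4 decimal places: z = -19.1910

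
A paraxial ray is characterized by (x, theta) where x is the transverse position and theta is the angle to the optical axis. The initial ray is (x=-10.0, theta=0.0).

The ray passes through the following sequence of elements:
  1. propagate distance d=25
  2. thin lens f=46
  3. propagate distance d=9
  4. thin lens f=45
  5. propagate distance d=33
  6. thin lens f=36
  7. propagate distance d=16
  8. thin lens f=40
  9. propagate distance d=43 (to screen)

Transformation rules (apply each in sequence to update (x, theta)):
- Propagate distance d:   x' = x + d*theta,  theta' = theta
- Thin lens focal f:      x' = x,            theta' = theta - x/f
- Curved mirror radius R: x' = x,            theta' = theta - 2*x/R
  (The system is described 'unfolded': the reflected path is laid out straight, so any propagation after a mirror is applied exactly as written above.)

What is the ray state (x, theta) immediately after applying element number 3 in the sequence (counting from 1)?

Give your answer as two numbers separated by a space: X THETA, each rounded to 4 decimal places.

Initial: x=-10.0000 theta=0.0000
After 1 (propagate distance d=25): x=-10.0000 theta=0.0000
After 2 (thin lens f=46): x=-10.0000 theta=5/23 (≈0.2174)
After 3 (propagate distance d=9): x=-185/23 (≈-8.0435) theta=5/23 (≈0.2174)
Rounded to 4 decimal places: x = -8.0435, theta = 0.2174

Answer: -8.0435 0.2174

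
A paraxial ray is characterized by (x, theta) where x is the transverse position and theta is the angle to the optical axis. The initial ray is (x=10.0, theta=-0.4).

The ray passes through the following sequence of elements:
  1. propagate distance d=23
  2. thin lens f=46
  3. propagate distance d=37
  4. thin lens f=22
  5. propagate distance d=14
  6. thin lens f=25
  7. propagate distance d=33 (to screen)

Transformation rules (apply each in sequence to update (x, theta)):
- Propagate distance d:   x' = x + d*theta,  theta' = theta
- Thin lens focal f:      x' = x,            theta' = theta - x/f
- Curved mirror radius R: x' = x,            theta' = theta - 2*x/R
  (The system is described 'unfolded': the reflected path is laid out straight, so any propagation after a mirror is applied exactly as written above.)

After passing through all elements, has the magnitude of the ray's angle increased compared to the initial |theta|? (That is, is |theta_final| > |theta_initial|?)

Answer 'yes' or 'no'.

Answer: yes

Derivation:
Initial: x=10.0000 theta=-0.4000
After 1 (propagate distance d=23): x=0.8000 theta=-0.4000
After 2 (thin lens f=46): x=0.8000 theta=-48/115 (≈-0.4174)
After 3 (propagate distance d=37): x=-1684/115 (≈-14.6435) theta=-48/115 (≈-0.4174)
After 4 (thin lens f=22): x=-1684/115 (≈-14.6435) theta=314/1265 (≈0.2482)
After 5 (propagate distance d=14): x=-14128/1265 (≈-11.1684) theta=314/1265 (≈0.2482)
After 6 (thin lens f=25): x=-14128/1265 (≈-11.1684) theta=1998/2875 (≈0.6950)
After 7 (propagate distance d=33 (to screen)): x=372074/31625 (≈11.7652) theta=1998/2875 (≈0.6950)
|theta_initial|=0.4000 |theta_final|=1998/2875 (≈0.6950) -> increased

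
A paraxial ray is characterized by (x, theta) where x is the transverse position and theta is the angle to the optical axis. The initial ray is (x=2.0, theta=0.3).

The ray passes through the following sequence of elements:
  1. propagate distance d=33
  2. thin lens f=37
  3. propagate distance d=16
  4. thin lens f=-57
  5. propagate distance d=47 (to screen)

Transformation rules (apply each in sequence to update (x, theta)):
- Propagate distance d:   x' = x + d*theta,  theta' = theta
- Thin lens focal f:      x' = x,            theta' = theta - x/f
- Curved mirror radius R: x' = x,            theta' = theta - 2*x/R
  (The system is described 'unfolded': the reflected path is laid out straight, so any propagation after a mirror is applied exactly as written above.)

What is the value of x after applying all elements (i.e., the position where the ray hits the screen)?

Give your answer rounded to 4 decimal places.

Initial: x=2.0000 theta=0.3000
After 1 (propagate distance d=33): x=11.9000 theta=0.3000
After 2 (thin lens f=37): x=11.9000 theta=-4/185 (≈-0.0216)
After 3 (propagate distance d=16): x=855/74 (≈11.5541) theta=-4/185 (≈-0.0216)
After 4 (thin lens f=-57): x=855/74 (≈11.5541) theta=67/370 (≈0.1811)
After 5 (propagate distance d=47 (to screen)): x=3712/185 (≈20.0649) theta=67/370 (≈0.1811)
Rounded to 4 decimal places: x = 20.0649

Answer: 20.0649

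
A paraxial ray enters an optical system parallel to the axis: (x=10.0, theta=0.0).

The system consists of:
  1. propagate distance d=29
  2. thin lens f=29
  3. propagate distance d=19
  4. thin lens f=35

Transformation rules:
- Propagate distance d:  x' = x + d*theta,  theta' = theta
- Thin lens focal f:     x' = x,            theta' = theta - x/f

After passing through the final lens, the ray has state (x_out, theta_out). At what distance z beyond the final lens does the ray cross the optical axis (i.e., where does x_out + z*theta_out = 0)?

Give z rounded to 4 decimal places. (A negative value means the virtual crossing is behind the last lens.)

Answer: 7.7778

Derivation:
Initial: x=10.0000 theta=0.0000
After 1 (propagate distance d=29): x=10.0000 theta=0.0000
After 2 (thin lens f=29): x=10.0000 theta=-10/29 (≈-0.3448)
After 3 (propagate distance d=19): x=100/29 (≈3.4483) theta=-10/29 (≈-0.3448)
After 4 (thin lens f=35): x=100/29 (≈3.4483) theta=-90/203 (≈-0.4433)
z_focus = -x_out/theta_out = -(100/29)/(-90/203) = 70/9 ≈ 7.7778
Rounded to 4 decimal places: z = 7.7778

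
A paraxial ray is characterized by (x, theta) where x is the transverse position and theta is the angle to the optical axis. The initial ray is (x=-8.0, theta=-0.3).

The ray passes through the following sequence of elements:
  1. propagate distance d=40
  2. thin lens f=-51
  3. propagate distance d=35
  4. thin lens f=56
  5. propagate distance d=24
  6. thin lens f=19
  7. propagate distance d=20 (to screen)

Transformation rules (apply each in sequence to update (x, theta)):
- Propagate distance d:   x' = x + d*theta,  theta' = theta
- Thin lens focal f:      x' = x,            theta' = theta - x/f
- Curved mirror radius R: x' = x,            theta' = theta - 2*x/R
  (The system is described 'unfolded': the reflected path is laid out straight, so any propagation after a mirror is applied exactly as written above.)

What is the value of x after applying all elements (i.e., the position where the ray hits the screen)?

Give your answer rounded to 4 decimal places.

Answer: 4.1561

Derivation:
Initial: x=-8.0000 theta=-0.3000
After 1 (propagate distance d=40): x=-20.0000 theta=-0.3000
After 2 (thin lens f=-51): x=-20.0000 theta=-353/510 (≈-0.6922)
After 3 (propagate distance d=35): x=-4511/102 (≈-44.2255) theta=-353/510 (≈-0.6922)
After 4 (thin lens f=56): x=-4511/102 (≈-44.2255) theta=929/9520 (≈0.0976)
After 5 (propagate distance d=24): x=-74762/1785 (≈-41.8835) theta=929/9520 (≈0.0976)
After 6 (thin lens f=19): x=-74762/1785 (≈-41.8835) theta=249829/108528 (≈2.3020)
After 7 (propagate distance d=20 (to screen)): x=563813/135660 (≈4.1561) theta=249829/108528 (≈2.3020)
Rounded to 4 decimal places: x = 4.1561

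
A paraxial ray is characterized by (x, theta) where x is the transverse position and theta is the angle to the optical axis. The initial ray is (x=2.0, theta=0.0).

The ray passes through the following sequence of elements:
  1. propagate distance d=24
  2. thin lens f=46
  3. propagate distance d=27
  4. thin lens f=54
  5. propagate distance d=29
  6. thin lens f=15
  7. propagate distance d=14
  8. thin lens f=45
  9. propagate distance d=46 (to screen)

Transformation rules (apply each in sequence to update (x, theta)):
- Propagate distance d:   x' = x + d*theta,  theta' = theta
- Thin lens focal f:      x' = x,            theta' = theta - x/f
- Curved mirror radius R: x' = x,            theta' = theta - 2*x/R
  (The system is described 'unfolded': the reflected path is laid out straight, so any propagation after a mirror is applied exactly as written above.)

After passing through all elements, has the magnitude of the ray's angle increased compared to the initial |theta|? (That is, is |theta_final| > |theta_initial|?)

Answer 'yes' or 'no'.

Answer: yes

Derivation:
Initial: x=2.0000 theta=0.0000
After 1 (propagate distance d=24): x=2.0000 theta=0.0000
After 2 (thin lens f=46): x=2.0000 theta=-1/23 (≈-0.0435)
After 3 (propagate distance d=27): x=19/23 (≈0.8261) theta=-1/23 (≈-0.0435)
After 4 (thin lens f=54): x=19/23 (≈0.8261) theta=-73/1242 (≈-0.0588)
After 5 (propagate distance d=29): x=-1091/1242 (≈-0.8784) theta=-73/1242 (≈-0.0588)
After 6 (thin lens f=15): x=-1091/1242 (≈-0.8784) theta=-2/9315 (≈-0.0002)
After 7 (propagate distance d=14): x=-16421/18630 (≈-0.8814) theta=-2/9315 (≈-0.0002)
After 8 (thin lens f=45): x=-16421/18630 (≈-0.8814) theta=16241/838350 (≈0.0194)
After 9 (propagate distance d=46 (to screen)): x=8141/838350 (≈0.0097) theta=16241/838350 (≈0.0194)
|theta_initial|=0.0000 |theta_final|=16241/838350 (≈0.0194) -> increased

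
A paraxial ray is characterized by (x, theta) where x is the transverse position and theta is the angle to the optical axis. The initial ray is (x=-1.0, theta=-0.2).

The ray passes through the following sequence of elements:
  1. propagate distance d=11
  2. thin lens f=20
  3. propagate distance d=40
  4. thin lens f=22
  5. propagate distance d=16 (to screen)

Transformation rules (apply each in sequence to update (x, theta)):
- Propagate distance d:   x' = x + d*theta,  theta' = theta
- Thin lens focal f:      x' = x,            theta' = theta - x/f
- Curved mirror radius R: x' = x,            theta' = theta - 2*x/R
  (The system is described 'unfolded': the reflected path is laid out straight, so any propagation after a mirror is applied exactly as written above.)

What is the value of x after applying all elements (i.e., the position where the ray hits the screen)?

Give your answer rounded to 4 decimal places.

Answer: -1.9491

Derivation:
Initial: x=-1.0000 theta=-0.2000
After 1 (propagate distance d=11): x=-3.2000 theta=-0.2000
After 2 (thin lens f=20): x=-3.2000 theta=-0.0400
After 3 (propagate distance d=40): x=-4.8000 theta=-0.0400
After 4 (thin lens f=22): x=-4.8000 theta=49/275 (≈0.1782)
After 5 (propagate distance d=16 (to screen)): x=-536/275 (≈-1.9491) theta=49/275 (≈0.1782)
Rounded to 4 decimal places: x = -1.9491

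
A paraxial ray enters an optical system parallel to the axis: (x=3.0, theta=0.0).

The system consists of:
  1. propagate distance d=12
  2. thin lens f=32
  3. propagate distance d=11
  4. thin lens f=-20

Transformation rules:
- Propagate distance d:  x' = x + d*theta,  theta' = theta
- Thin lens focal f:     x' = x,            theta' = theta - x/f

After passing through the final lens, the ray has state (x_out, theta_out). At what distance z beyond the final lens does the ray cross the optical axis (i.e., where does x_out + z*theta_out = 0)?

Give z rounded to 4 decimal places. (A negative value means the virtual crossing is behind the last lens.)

Answer: -420.0000

Derivation:
Initial: x=3.0000 theta=0.0000
After 1 (propagate distance d=12): x=3.0000 theta=0.0000
After 2 (thin lens f=32): x=3.0000 theta=-3/32 (≈-0.0938)
After 3 (propagate distance d=11): x=63/32 (≈1.9688) theta=-3/32 (≈-0.0938)
After 4 (thin lens f=-20): x=63/32 (≈1.9688) theta=3/640 (≈0.0047)
z_focus = -x_out/theta_out = -(63/32)/(3/640) = -420.0000
Rounded to 4 decimal places: z = -420.0000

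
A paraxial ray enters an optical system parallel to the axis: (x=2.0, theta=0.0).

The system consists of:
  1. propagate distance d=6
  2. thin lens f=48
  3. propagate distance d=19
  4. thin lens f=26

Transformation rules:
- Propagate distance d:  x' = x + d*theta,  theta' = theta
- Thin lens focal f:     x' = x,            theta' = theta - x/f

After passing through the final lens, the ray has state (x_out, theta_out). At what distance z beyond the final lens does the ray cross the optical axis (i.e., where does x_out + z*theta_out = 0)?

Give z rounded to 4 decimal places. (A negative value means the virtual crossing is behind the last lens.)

Initial: x=2.0000 theta=0.0000
After 1 (propagate distance d=6): x=2.0000 theta=0.0000
After 2 (thin lens f=48): x=2.0000 theta=-1/24 (≈-0.0417)
After 3 (propagate distance d=19): x=29/24 (≈1.2083) theta=-1/24 (≈-0.0417)
After 4 (thin lens f=26): x=29/24 (≈1.2083) theta=-55/624 (≈-0.0881)
z_focus = -x_out/theta_out = -(29/24)/(-55/624) = 754/55 ≈ 13.7091
Rounded to 4 decimal places: z = 13.7091

Answer: 13.7091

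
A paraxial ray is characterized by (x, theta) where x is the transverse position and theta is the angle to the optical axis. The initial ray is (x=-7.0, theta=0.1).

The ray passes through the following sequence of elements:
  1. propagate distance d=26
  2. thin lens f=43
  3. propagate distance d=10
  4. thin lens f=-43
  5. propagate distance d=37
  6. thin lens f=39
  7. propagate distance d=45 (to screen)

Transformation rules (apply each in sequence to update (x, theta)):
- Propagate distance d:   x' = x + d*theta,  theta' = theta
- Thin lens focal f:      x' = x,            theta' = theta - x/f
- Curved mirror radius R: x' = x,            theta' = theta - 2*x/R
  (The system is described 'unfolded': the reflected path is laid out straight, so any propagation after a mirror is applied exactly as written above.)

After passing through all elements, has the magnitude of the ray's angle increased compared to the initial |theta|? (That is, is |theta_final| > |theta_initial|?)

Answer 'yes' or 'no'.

Answer: no

Derivation:
Initial: x=-7.0000 theta=0.1000
After 1 (propagate distance d=26): x=-4.4000 theta=0.1000
After 2 (thin lens f=43): x=-4.4000 theta=87/430 (≈0.2023)
After 3 (propagate distance d=10): x=-511/215 (≈-2.3767) theta=87/430 (≈0.2023)
After 4 (thin lens f=-43): x=-511/215 (≈-2.3767) theta=2719/18490 (≈0.1471)
After 5 (propagate distance d=37): x=56657/18490 (≈3.0642) theta=2719/18490 (≈0.1471)
After 6 (thin lens f=39): x=56657/18490 (≈3.0642) theta=24692/360555 (≈0.0685)
After 7 (propagate distance d=45 (to screen)): x=1477301/240370 (≈6.1459) theta=24692/360555 (≈0.0685)
|theta_initial|=0.1000 |theta_final|=24692/360555 (≈0.0685) -> not increased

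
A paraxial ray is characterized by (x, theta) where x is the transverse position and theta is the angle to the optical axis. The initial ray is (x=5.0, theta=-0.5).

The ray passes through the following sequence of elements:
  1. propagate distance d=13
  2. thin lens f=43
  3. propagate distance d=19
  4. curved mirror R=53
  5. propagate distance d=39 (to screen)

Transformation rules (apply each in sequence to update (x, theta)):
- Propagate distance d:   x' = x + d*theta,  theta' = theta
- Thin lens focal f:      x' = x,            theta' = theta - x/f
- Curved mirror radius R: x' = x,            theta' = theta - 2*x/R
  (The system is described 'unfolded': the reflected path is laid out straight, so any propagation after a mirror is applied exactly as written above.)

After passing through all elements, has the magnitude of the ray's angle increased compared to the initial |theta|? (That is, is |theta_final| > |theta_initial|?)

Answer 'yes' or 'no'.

Answer: no

Derivation:
Initial: x=5.0000 theta=-0.5000
After 1 (propagate distance d=13): x=-1.5000 theta=-0.5000
After 2 (thin lens f=43): x=-1.5000 theta=-20/43 (≈-0.4651)
After 3 (propagate distance d=19): x=-889/86 (≈-10.3372) theta=-20/43 (≈-0.4651)
After 4 (curved mirror R=53): x=-889/86 (≈-10.3372) theta=-171/2279 (≈-0.0750)
After 5 (propagate distance d=39 (to screen)): x=-60455/4558 (≈-13.2635) theta=-171/2279 (≈-0.0750)
|theta_initial|=0.5000 |theta_final|=171/2279 (≈0.0750) -> not increased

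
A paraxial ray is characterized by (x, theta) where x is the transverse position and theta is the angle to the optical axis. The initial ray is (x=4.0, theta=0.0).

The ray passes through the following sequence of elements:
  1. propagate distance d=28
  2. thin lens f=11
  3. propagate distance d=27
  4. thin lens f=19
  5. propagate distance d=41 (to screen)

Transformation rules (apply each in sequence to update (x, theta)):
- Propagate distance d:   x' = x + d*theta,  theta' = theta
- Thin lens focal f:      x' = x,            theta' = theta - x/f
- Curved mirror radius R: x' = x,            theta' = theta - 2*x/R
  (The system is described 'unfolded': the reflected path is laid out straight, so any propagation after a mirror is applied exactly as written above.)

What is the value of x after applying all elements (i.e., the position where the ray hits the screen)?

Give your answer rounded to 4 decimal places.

Answer: -8.1722

Derivation:
Initial: x=4.0000 theta=0.0000
After 1 (propagate distance d=28): x=4.0000 theta=0.0000
After 2 (thin lens f=11): x=4.0000 theta=-4/11 (≈-0.3636)
After 3 (propagate distance d=27): x=-64/11 (≈-5.8182) theta=-4/11 (≈-0.3636)
After 4 (thin lens f=19): x=-64/11 (≈-5.8182) theta=-12/209 (≈-0.0574)
After 5 (propagate distance d=41 (to screen)): x=-1708/209 (≈-8.1722) theta=-12/209 (≈-0.0574)
Rounded to 4 decimal places: x = -8.1722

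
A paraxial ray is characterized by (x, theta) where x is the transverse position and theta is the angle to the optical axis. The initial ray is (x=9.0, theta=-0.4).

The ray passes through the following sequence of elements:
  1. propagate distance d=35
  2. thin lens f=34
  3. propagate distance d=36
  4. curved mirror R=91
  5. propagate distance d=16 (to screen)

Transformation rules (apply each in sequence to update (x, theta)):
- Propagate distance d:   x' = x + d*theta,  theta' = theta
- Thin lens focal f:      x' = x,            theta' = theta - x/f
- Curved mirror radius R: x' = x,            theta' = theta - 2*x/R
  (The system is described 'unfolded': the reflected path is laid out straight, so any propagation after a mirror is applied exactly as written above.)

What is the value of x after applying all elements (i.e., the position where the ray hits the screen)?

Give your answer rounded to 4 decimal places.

Answer: -13.1926

Derivation:
Initial: x=9.0000 theta=-0.4000
After 1 (propagate distance d=35): x=-5.0000 theta=-0.4000
After 2 (thin lens f=34): x=-5.0000 theta=-43/170 (≈-0.2529)
After 3 (propagate distance d=36): x=-1199/85 (≈-14.1059) theta=-43/170 (≈-0.2529)
After 4 (curved mirror R=91): x=-1199/85 (≈-14.1059) theta=883/15470 (≈0.0571)
After 5 (propagate distance d=16 (to screen)): x=-20409/1547 (≈-13.1926) theta=883/15470 (≈0.0571)
Rounded to 4 decimal places: x = -13.1926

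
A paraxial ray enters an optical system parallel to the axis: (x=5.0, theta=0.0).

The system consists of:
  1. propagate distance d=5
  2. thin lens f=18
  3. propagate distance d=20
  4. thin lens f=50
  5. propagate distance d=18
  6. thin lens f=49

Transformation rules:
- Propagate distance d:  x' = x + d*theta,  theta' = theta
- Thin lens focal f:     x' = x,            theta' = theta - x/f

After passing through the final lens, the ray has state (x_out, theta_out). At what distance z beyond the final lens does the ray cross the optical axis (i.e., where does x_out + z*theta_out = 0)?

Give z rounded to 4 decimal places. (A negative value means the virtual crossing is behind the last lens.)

Answer: -34.0317

Derivation:
Initial: x=5.0000 theta=0.0000
After 1 (propagate distance d=5): x=5.0000 theta=0.0000
After 2 (thin lens f=18): x=5.0000 theta=-5/18 (≈-0.2778)
After 3 (propagate distance d=20): x=-5/9 (≈-0.5556) theta=-5/18 (≈-0.2778)
After 4 (thin lens f=50): x=-5/9 (≈-0.5556) theta=-4/15 (≈-0.2667)
After 5 (propagate distance d=18): x=-241/45 (≈-5.3556) theta=-4/15 (≈-0.2667)
After 6 (thin lens f=49): x=-241/45 (≈-5.3556) theta=-347/2205 (≈-0.1574)
z_focus = -x_out/theta_out = -(-241/45)/(-347/2205) = -11809/347 ≈ -34.0317
Rounded to 4 decimal places: z = -34.0317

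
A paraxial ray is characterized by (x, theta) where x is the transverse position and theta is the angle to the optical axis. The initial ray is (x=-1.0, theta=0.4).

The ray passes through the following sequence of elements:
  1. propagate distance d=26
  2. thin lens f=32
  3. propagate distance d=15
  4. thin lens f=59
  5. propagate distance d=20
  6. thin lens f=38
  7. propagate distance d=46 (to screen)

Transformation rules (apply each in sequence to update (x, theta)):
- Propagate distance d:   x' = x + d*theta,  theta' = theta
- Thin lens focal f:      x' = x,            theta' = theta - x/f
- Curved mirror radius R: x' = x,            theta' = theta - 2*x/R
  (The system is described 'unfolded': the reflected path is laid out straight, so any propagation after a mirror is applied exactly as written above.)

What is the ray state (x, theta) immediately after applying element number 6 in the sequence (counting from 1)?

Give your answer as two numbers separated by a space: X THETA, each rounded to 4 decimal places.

Answer: 9.3921 -0.3272

Derivation:
Initial: x=-1.0000 theta=0.4000
After 1 (propagate distance d=26): x=9.4000 theta=0.4000
After 2 (thin lens f=32): x=9.4000 theta=17/160 (≈0.1063)
After 3 (propagate distance d=15): x=1759/160 (≈10.9938) theta=17/160 (≈0.1063)
After 4 (thin lens f=59): x=1759/160 (≈10.9938) theta=-189/2360 (≈-0.0801)
After 5 (propagate distance d=20): x=88661/9440 (≈9.3921) theta=-189/2360 (≈-0.0801)
After 6 (thin lens f=38): x=88661/9440 (≈9.3921) theta=-117389/358720 (≈-0.3272)
Rounded to 4 decimal places: x = 9.3921, theta = -0.3272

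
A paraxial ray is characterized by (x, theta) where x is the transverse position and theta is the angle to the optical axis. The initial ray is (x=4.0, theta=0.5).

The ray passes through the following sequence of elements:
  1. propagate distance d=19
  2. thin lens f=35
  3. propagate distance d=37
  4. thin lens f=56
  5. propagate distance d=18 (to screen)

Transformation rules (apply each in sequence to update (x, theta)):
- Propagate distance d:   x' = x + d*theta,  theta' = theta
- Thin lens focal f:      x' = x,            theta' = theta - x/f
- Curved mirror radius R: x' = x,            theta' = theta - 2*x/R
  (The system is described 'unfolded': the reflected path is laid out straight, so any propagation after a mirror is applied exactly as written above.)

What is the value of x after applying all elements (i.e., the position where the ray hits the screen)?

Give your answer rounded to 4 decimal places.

Initial: x=4.0000 theta=0.5000
After 1 (propagate distance d=19): x=13.5000 theta=0.5000
After 2 (thin lens f=35): x=13.5000 theta=4/35 (≈0.1143)
After 3 (propagate distance d=37): x=1241/70 (≈17.7286) theta=4/35 (≈0.1143)
After 4 (thin lens f=56): x=1241/70 (≈17.7286) theta=-793/3920 (≈-0.2023)
After 5 (propagate distance d=18 (to screen)): x=27611/1960 (≈14.0872) theta=-793/3920 (≈-0.2023)
Rounded to 4 decimal places: x = 14.0872

Answer: 14.0872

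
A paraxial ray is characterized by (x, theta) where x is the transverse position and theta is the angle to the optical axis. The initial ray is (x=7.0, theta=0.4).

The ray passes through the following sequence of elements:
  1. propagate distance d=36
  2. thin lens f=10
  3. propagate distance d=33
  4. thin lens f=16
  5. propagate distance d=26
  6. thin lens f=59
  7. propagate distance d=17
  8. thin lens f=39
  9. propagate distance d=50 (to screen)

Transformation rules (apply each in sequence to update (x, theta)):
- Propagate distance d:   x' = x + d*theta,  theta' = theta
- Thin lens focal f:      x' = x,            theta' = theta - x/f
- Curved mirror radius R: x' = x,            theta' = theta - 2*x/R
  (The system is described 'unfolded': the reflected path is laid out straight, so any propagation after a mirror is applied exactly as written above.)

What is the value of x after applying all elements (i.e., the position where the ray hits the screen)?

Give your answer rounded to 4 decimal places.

Answer: 46.9350

Derivation:
Initial: x=7.0000 theta=0.4000
After 1 (propagate distance d=36): x=21.4000 theta=0.4000
After 2 (thin lens f=10): x=21.4000 theta=-1.7400
After 3 (propagate distance d=33): x=-36.0200 theta=-1.7400
After 4 (thin lens f=16): x=-36.0200 theta=409/800 (≈0.5113)
After 5 (propagate distance d=26): x=-22.7275 theta=409/800 (≈0.5113)
After 6 (thin lens f=59): x=-22.7275 theta=42313/47200 (≈0.8965)
After 7 (propagate distance d=17): x=-353417/47200 (≈-7.4876) theta=42313/47200 (≈0.8965)
After 8 (thin lens f=39): x=-353417/47200 (≈-7.4876) theta=250453/230100 (≈1.0885)
After 9 (propagate distance d=50 (to screen)): x=86397937/1840800 (≈46.9350) theta=250453/230100 (≈1.0885)
Rounded to 4 decimal places: x = 46.9350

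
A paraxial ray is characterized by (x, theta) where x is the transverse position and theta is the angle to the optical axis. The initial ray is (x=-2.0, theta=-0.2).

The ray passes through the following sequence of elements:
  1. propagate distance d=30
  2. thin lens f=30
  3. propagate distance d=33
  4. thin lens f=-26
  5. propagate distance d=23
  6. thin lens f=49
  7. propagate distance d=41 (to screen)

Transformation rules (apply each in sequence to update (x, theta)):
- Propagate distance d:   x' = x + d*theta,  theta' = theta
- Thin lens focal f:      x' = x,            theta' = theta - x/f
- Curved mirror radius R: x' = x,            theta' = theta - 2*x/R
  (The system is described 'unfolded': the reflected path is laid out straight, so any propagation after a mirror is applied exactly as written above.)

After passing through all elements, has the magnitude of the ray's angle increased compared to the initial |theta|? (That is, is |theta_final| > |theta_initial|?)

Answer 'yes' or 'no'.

Initial: x=-2.0000 theta=-0.2000
After 1 (propagate distance d=30): x=-8.0000 theta=-0.2000
After 2 (thin lens f=30): x=-8.0000 theta=1/15 (≈0.0667)
After 3 (propagate distance d=33): x=-5.8000 theta=1/15 (≈0.0667)
After 4 (thin lens f=-26): x=-5.8000 theta=-61/390 (≈-0.1564)
After 5 (propagate distance d=23): x=-733/78 (≈-9.3974) theta=-61/390 (≈-0.1564)
After 6 (thin lens f=49): x=-733/78 (≈-9.3974) theta=26/735 (≈0.0354)
After 7 (propagate distance d=41 (to screen)): x=-50623/6370 (≈-7.9471) theta=26/735 (≈0.0354)
|theta_initial|=0.2000 |theta_final|=26/735 (≈0.0354) -> not increased

Answer: no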